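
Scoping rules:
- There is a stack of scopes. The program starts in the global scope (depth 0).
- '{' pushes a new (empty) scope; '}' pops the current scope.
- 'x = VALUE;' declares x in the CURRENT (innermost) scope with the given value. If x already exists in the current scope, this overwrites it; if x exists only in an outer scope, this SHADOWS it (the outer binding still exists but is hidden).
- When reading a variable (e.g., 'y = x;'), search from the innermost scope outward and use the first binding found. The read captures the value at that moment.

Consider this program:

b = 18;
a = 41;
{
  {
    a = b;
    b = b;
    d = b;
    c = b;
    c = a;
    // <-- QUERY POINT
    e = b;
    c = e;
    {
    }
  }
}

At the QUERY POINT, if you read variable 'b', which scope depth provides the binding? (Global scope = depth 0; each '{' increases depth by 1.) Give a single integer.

Step 1: declare b=18 at depth 0
Step 2: declare a=41 at depth 0
Step 3: enter scope (depth=1)
Step 4: enter scope (depth=2)
Step 5: declare a=(read b)=18 at depth 2
Step 6: declare b=(read b)=18 at depth 2
Step 7: declare d=(read b)=18 at depth 2
Step 8: declare c=(read b)=18 at depth 2
Step 9: declare c=(read a)=18 at depth 2
Visible at query point: a=18 b=18 c=18 d=18

Answer: 2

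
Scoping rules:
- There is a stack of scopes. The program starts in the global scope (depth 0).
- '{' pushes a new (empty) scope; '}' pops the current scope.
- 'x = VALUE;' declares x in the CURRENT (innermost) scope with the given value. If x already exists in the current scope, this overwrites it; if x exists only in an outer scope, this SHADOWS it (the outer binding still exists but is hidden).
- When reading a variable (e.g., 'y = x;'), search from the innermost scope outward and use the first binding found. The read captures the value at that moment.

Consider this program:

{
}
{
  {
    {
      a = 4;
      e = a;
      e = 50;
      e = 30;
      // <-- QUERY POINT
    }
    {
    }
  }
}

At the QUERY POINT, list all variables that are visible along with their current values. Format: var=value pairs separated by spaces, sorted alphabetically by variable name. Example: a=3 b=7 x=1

Answer: a=4 e=30

Derivation:
Step 1: enter scope (depth=1)
Step 2: exit scope (depth=0)
Step 3: enter scope (depth=1)
Step 4: enter scope (depth=2)
Step 5: enter scope (depth=3)
Step 6: declare a=4 at depth 3
Step 7: declare e=(read a)=4 at depth 3
Step 8: declare e=50 at depth 3
Step 9: declare e=30 at depth 3
Visible at query point: a=4 e=30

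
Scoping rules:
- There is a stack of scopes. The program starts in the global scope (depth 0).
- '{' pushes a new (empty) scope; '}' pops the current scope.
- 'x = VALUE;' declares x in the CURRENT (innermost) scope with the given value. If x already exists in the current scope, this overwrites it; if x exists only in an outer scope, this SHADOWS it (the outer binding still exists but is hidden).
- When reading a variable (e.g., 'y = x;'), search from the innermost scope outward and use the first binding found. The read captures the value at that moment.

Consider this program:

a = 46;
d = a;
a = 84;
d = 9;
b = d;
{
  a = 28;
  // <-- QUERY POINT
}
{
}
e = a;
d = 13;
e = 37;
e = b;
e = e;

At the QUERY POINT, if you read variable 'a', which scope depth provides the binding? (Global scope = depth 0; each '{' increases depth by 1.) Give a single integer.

Answer: 1

Derivation:
Step 1: declare a=46 at depth 0
Step 2: declare d=(read a)=46 at depth 0
Step 3: declare a=84 at depth 0
Step 4: declare d=9 at depth 0
Step 5: declare b=(read d)=9 at depth 0
Step 6: enter scope (depth=1)
Step 7: declare a=28 at depth 1
Visible at query point: a=28 b=9 d=9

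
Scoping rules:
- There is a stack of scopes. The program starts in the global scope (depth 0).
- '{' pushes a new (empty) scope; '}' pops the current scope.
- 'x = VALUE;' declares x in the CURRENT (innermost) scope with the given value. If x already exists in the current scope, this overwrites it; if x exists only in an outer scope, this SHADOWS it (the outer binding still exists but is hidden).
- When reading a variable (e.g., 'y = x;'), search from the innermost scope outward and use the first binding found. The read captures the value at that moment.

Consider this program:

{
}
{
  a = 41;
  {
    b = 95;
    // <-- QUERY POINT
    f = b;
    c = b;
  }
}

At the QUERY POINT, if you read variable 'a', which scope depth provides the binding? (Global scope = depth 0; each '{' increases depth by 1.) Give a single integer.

Answer: 1

Derivation:
Step 1: enter scope (depth=1)
Step 2: exit scope (depth=0)
Step 3: enter scope (depth=1)
Step 4: declare a=41 at depth 1
Step 5: enter scope (depth=2)
Step 6: declare b=95 at depth 2
Visible at query point: a=41 b=95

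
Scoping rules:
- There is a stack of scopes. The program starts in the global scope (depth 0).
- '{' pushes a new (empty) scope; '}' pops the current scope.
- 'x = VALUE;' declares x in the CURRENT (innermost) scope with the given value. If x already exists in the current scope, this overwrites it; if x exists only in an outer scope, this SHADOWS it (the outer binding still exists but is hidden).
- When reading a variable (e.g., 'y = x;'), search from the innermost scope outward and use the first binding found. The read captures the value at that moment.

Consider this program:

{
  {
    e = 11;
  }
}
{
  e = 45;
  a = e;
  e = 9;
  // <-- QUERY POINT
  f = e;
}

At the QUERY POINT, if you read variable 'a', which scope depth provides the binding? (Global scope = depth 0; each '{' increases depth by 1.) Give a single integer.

Step 1: enter scope (depth=1)
Step 2: enter scope (depth=2)
Step 3: declare e=11 at depth 2
Step 4: exit scope (depth=1)
Step 5: exit scope (depth=0)
Step 6: enter scope (depth=1)
Step 7: declare e=45 at depth 1
Step 8: declare a=(read e)=45 at depth 1
Step 9: declare e=9 at depth 1
Visible at query point: a=45 e=9

Answer: 1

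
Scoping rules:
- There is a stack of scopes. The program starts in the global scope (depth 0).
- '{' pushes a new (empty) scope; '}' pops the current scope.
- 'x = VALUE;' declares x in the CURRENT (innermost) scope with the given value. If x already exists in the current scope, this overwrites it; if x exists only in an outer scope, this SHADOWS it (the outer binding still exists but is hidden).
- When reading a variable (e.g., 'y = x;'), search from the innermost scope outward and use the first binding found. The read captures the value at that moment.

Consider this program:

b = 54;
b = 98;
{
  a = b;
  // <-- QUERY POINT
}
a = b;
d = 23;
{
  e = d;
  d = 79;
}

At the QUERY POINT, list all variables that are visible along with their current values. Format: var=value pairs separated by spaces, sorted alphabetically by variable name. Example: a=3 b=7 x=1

Step 1: declare b=54 at depth 0
Step 2: declare b=98 at depth 0
Step 3: enter scope (depth=1)
Step 4: declare a=(read b)=98 at depth 1
Visible at query point: a=98 b=98

Answer: a=98 b=98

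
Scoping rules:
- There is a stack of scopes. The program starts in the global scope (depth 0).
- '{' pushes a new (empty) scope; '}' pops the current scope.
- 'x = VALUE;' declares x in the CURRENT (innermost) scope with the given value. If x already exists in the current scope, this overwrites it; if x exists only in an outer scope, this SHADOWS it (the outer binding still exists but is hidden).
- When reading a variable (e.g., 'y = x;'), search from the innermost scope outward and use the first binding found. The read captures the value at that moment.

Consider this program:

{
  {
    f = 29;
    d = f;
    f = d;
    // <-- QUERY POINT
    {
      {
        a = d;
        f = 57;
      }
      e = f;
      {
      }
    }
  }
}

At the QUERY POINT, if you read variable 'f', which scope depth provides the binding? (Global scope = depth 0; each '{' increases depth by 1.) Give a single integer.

Step 1: enter scope (depth=1)
Step 2: enter scope (depth=2)
Step 3: declare f=29 at depth 2
Step 4: declare d=(read f)=29 at depth 2
Step 5: declare f=(read d)=29 at depth 2
Visible at query point: d=29 f=29

Answer: 2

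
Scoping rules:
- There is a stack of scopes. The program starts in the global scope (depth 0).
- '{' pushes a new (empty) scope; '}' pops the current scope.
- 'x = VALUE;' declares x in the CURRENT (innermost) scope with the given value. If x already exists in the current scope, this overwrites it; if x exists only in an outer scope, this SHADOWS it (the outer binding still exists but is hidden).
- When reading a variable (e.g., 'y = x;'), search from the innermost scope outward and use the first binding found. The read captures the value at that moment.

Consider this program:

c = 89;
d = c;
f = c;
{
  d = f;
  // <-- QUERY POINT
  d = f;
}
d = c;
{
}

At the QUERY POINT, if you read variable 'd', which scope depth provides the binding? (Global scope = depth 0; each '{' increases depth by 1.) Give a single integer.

Answer: 1

Derivation:
Step 1: declare c=89 at depth 0
Step 2: declare d=(read c)=89 at depth 0
Step 3: declare f=(read c)=89 at depth 0
Step 4: enter scope (depth=1)
Step 5: declare d=(read f)=89 at depth 1
Visible at query point: c=89 d=89 f=89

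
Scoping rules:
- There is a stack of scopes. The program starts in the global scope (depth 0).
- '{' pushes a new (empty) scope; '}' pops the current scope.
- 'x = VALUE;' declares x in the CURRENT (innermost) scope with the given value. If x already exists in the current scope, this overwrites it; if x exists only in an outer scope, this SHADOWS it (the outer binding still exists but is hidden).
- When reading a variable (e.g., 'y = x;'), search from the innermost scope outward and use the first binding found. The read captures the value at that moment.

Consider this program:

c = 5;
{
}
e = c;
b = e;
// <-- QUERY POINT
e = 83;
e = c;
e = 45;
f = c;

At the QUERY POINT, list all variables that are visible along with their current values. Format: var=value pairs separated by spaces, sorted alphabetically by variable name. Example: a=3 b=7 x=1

Answer: b=5 c=5 e=5

Derivation:
Step 1: declare c=5 at depth 0
Step 2: enter scope (depth=1)
Step 3: exit scope (depth=0)
Step 4: declare e=(read c)=5 at depth 0
Step 5: declare b=(read e)=5 at depth 0
Visible at query point: b=5 c=5 e=5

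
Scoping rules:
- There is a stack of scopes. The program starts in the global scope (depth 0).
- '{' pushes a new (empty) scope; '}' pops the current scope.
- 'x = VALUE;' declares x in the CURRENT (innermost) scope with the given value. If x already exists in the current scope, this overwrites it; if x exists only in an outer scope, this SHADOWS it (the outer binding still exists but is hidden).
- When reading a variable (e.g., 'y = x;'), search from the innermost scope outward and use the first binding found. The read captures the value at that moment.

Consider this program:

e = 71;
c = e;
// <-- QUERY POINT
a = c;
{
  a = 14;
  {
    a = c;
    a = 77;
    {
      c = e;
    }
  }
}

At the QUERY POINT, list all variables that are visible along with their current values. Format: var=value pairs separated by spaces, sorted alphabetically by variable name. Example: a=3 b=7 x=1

Answer: c=71 e=71

Derivation:
Step 1: declare e=71 at depth 0
Step 2: declare c=(read e)=71 at depth 0
Visible at query point: c=71 e=71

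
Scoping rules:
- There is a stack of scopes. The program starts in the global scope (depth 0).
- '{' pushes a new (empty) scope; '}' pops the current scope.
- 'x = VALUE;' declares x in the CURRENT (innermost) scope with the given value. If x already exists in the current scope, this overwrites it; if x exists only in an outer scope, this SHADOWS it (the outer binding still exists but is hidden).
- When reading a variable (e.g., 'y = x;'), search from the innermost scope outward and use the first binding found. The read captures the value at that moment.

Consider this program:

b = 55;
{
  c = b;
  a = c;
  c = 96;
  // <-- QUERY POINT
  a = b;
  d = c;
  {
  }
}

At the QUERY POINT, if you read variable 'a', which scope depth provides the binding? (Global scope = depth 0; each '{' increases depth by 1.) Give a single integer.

Step 1: declare b=55 at depth 0
Step 2: enter scope (depth=1)
Step 3: declare c=(read b)=55 at depth 1
Step 4: declare a=(read c)=55 at depth 1
Step 5: declare c=96 at depth 1
Visible at query point: a=55 b=55 c=96

Answer: 1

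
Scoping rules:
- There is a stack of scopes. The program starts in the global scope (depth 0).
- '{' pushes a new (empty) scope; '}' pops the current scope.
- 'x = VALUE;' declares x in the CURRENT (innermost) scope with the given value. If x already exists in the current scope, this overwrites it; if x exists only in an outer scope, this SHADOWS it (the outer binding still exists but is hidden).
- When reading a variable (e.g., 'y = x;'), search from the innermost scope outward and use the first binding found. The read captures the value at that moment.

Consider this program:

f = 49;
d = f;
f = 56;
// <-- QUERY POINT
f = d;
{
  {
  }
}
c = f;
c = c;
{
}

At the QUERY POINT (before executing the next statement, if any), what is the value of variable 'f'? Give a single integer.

Step 1: declare f=49 at depth 0
Step 2: declare d=(read f)=49 at depth 0
Step 3: declare f=56 at depth 0
Visible at query point: d=49 f=56

Answer: 56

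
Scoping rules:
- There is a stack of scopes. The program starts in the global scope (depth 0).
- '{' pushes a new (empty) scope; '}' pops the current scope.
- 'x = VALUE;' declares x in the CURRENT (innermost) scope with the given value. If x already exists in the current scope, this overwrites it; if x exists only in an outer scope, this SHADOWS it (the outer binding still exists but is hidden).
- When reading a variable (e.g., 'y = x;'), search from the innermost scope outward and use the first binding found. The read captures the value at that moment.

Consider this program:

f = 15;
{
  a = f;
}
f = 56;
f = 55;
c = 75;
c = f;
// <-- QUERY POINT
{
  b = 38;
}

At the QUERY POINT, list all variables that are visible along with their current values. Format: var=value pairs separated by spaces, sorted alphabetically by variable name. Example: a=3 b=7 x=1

Step 1: declare f=15 at depth 0
Step 2: enter scope (depth=1)
Step 3: declare a=(read f)=15 at depth 1
Step 4: exit scope (depth=0)
Step 5: declare f=56 at depth 0
Step 6: declare f=55 at depth 0
Step 7: declare c=75 at depth 0
Step 8: declare c=(read f)=55 at depth 0
Visible at query point: c=55 f=55

Answer: c=55 f=55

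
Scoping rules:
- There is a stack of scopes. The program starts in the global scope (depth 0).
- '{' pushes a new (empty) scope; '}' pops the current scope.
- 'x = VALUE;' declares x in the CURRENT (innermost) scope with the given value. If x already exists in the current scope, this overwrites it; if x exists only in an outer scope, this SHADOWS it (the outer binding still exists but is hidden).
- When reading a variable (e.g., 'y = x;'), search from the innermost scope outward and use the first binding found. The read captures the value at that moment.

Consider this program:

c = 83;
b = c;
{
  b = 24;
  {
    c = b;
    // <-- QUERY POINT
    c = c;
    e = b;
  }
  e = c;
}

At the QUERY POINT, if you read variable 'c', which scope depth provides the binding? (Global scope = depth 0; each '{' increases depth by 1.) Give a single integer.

Step 1: declare c=83 at depth 0
Step 2: declare b=(read c)=83 at depth 0
Step 3: enter scope (depth=1)
Step 4: declare b=24 at depth 1
Step 5: enter scope (depth=2)
Step 6: declare c=(read b)=24 at depth 2
Visible at query point: b=24 c=24

Answer: 2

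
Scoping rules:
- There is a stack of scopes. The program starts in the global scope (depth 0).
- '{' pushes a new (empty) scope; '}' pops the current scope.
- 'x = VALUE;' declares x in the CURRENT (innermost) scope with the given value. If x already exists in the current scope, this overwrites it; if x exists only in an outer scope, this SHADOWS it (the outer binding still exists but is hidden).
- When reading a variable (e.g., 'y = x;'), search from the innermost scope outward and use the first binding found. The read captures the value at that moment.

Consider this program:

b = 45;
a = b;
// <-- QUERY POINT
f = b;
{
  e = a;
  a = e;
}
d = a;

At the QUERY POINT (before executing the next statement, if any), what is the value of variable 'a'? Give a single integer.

Step 1: declare b=45 at depth 0
Step 2: declare a=(read b)=45 at depth 0
Visible at query point: a=45 b=45

Answer: 45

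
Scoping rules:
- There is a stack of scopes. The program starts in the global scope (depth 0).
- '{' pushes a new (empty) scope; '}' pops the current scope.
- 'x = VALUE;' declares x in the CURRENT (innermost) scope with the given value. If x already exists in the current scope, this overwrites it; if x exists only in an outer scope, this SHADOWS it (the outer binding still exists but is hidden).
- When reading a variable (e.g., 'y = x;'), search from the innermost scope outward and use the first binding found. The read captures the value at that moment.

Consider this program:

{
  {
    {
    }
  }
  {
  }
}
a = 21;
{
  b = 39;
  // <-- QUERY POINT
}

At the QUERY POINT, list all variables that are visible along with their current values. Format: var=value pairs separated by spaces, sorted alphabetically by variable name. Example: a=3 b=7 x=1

Answer: a=21 b=39

Derivation:
Step 1: enter scope (depth=1)
Step 2: enter scope (depth=2)
Step 3: enter scope (depth=3)
Step 4: exit scope (depth=2)
Step 5: exit scope (depth=1)
Step 6: enter scope (depth=2)
Step 7: exit scope (depth=1)
Step 8: exit scope (depth=0)
Step 9: declare a=21 at depth 0
Step 10: enter scope (depth=1)
Step 11: declare b=39 at depth 1
Visible at query point: a=21 b=39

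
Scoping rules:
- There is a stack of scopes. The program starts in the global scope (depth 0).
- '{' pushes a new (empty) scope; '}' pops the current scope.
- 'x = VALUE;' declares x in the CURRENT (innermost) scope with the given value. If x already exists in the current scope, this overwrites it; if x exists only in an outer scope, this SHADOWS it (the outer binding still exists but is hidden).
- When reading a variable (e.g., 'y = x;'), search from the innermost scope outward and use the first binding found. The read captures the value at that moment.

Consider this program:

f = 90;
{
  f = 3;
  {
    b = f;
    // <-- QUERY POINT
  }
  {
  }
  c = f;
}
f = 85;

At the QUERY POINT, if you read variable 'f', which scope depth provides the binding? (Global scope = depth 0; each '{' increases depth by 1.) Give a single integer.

Answer: 1

Derivation:
Step 1: declare f=90 at depth 0
Step 2: enter scope (depth=1)
Step 3: declare f=3 at depth 1
Step 4: enter scope (depth=2)
Step 5: declare b=(read f)=3 at depth 2
Visible at query point: b=3 f=3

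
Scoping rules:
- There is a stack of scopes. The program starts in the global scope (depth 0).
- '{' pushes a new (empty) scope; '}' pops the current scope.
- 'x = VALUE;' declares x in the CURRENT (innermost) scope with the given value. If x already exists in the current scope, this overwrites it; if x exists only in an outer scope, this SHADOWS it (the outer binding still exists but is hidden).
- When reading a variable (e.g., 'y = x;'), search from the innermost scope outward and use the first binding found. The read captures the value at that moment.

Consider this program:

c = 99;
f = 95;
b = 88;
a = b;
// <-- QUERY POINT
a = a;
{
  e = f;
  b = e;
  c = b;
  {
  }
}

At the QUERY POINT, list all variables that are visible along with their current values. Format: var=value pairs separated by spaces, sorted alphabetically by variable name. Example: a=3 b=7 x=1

Answer: a=88 b=88 c=99 f=95

Derivation:
Step 1: declare c=99 at depth 0
Step 2: declare f=95 at depth 0
Step 3: declare b=88 at depth 0
Step 4: declare a=(read b)=88 at depth 0
Visible at query point: a=88 b=88 c=99 f=95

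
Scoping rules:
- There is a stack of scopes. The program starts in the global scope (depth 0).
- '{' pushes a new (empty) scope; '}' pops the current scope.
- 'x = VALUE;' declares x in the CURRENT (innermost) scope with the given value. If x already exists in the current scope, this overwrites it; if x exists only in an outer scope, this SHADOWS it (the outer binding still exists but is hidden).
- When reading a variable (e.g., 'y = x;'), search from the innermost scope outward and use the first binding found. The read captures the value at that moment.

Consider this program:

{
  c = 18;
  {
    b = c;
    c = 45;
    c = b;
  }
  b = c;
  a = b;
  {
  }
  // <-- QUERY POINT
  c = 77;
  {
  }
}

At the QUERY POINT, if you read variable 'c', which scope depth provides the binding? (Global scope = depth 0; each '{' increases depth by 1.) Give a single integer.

Answer: 1

Derivation:
Step 1: enter scope (depth=1)
Step 2: declare c=18 at depth 1
Step 3: enter scope (depth=2)
Step 4: declare b=(read c)=18 at depth 2
Step 5: declare c=45 at depth 2
Step 6: declare c=(read b)=18 at depth 2
Step 7: exit scope (depth=1)
Step 8: declare b=(read c)=18 at depth 1
Step 9: declare a=(read b)=18 at depth 1
Step 10: enter scope (depth=2)
Step 11: exit scope (depth=1)
Visible at query point: a=18 b=18 c=18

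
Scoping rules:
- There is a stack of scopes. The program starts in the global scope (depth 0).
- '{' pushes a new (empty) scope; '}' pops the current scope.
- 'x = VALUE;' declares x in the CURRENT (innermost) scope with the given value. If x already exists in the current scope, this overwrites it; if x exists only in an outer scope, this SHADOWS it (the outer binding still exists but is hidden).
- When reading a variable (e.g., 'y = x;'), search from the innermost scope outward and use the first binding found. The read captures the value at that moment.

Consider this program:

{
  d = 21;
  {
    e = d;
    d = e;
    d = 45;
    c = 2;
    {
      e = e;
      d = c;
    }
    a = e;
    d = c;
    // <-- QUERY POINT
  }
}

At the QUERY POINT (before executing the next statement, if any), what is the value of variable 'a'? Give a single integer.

Step 1: enter scope (depth=1)
Step 2: declare d=21 at depth 1
Step 3: enter scope (depth=2)
Step 4: declare e=(read d)=21 at depth 2
Step 5: declare d=(read e)=21 at depth 2
Step 6: declare d=45 at depth 2
Step 7: declare c=2 at depth 2
Step 8: enter scope (depth=3)
Step 9: declare e=(read e)=21 at depth 3
Step 10: declare d=(read c)=2 at depth 3
Step 11: exit scope (depth=2)
Step 12: declare a=(read e)=21 at depth 2
Step 13: declare d=(read c)=2 at depth 2
Visible at query point: a=21 c=2 d=2 e=21

Answer: 21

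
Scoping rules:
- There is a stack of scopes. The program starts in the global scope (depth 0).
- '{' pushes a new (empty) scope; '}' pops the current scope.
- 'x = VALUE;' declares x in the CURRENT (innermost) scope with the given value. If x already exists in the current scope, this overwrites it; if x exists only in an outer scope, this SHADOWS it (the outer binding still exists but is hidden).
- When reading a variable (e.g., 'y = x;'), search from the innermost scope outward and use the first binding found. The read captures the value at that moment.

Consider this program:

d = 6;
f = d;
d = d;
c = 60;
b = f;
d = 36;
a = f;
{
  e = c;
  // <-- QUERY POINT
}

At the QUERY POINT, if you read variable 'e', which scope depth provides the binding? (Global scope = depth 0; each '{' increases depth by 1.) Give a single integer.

Answer: 1

Derivation:
Step 1: declare d=6 at depth 0
Step 2: declare f=(read d)=6 at depth 0
Step 3: declare d=(read d)=6 at depth 0
Step 4: declare c=60 at depth 0
Step 5: declare b=(read f)=6 at depth 0
Step 6: declare d=36 at depth 0
Step 7: declare a=(read f)=6 at depth 0
Step 8: enter scope (depth=1)
Step 9: declare e=(read c)=60 at depth 1
Visible at query point: a=6 b=6 c=60 d=36 e=60 f=6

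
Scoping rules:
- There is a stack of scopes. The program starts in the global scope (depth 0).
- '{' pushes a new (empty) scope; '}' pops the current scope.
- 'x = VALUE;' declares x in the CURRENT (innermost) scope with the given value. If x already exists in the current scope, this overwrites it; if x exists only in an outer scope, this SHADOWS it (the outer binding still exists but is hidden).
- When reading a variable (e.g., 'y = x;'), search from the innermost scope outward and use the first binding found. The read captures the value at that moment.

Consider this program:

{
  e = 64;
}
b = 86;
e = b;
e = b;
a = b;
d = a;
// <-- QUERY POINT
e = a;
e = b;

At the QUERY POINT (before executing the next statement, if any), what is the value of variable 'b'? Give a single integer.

Step 1: enter scope (depth=1)
Step 2: declare e=64 at depth 1
Step 3: exit scope (depth=0)
Step 4: declare b=86 at depth 0
Step 5: declare e=(read b)=86 at depth 0
Step 6: declare e=(read b)=86 at depth 0
Step 7: declare a=(read b)=86 at depth 0
Step 8: declare d=(read a)=86 at depth 0
Visible at query point: a=86 b=86 d=86 e=86

Answer: 86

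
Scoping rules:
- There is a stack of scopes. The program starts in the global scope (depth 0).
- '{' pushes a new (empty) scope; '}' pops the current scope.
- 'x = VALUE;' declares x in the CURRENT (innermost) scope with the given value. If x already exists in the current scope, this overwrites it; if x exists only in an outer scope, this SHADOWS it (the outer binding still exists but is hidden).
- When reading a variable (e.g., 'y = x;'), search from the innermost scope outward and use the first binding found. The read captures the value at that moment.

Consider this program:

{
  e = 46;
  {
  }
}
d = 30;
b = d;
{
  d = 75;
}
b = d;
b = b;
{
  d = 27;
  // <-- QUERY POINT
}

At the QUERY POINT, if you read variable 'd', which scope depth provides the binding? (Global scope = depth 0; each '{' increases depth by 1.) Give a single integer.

Answer: 1

Derivation:
Step 1: enter scope (depth=1)
Step 2: declare e=46 at depth 1
Step 3: enter scope (depth=2)
Step 4: exit scope (depth=1)
Step 5: exit scope (depth=0)
Step 6: declare d=30 at depth 0
Step 7: declare b=(read d)=30 at depth 0
Step 8: enter scope (depth=1)
Step 9: declare d=75 at depth 1
Step 10: exit scope (depth=0)
Step 11: declare b=(read d)=30 at depth 0
Step 12: declare b=(read b)=30 at depth 0
Step 13: enter scope (depth=1)
Step 14: declare d=27 at depth 1
Visible at query point: b=30 d=27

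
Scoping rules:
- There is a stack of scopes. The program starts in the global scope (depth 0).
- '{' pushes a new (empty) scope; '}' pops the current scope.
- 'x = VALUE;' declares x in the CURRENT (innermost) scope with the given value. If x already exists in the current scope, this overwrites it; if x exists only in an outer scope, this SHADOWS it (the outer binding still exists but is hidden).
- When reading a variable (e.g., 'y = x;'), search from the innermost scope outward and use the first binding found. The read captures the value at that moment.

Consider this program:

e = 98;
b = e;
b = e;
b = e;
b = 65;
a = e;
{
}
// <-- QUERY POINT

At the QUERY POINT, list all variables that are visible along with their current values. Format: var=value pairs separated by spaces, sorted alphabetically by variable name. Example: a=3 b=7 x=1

Answer: a=98 b=65 e=98

Derivation:
Step 1: declare e=98 at depth 0
Step 2: declare b=(read e)=98 at depth 0
Step 3: declare b=(read e)=98 at depth 0
Step 4: declare b=(read e)=98 at depth 0
Step 5: declare b=65 at depth 0
Step 6: declare a=(read e)=98 at depth 0
Step 7: enter scope (depth=1)
Step 8: exit scope (depth=0)
Visible at query point: a=98 b=65 e=98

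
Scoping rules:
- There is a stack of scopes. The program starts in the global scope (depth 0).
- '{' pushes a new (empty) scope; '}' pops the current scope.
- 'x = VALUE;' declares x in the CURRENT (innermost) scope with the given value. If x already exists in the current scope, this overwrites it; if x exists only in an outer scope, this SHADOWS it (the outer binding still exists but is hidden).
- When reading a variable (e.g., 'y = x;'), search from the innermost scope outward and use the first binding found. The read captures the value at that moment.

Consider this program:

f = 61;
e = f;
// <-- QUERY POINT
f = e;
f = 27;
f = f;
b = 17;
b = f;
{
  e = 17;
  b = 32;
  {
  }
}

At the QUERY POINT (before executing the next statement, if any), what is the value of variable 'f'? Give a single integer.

Answer: 61

Derivation:
Step 1: declare f=61 at depth 0
Step 2: declare e=(read f)=61 at depth 0
Visible at query point: e=61 f=61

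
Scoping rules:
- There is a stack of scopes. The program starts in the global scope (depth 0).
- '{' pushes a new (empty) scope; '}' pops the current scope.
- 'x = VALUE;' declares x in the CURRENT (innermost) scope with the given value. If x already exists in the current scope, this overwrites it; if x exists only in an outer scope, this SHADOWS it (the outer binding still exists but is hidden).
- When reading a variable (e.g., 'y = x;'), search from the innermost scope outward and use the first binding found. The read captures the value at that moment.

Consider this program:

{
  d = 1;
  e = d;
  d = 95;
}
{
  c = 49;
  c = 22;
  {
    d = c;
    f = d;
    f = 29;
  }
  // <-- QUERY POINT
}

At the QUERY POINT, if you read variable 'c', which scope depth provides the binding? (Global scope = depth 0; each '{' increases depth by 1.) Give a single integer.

Answer: 1

Derivation:
Step 1: enter scope (depth=1)
Step 2: declare d=1 at depth 1
Step 3: declare e=(read d)=1 at depth 1
Step 4: declare d=95 at depth 1
Step 5: exit scope (depth=0)
Step 6: enter scope (depth=1)
Step 7: declare c=49 at depth 1
Step 8: declare c=22 at depth 1
Step 9: enter scope (depth=2)
Step 10: declare d=(read c)=22 at depth 2
Step 11: declare f=(read d)=22 at depth 2
Step 12: declare f=29 at depth 2
Step 13: exit scope (depth=1)
Visible at query point: c=22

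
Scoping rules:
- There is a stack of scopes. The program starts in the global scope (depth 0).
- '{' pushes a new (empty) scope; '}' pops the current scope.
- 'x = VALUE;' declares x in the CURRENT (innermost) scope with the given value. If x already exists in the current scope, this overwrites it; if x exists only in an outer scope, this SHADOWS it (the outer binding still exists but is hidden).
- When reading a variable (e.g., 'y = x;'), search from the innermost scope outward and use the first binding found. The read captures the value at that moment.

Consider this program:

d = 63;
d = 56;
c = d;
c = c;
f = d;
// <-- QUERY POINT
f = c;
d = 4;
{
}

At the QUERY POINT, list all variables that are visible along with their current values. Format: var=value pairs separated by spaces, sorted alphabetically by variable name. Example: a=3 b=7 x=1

Step 1: declare d=63 at depth 0
Step 2: declare d=56 at depth 0
Step 3: declare c=(read d)=56 at depth 0
Step 4: declare c=(read c)=56 at depth 0
Step 5: declare f=(read d)=56 at depth 0
Visible at query point: c=56 d=56 f=56

Answer: c=56 d=56 f=56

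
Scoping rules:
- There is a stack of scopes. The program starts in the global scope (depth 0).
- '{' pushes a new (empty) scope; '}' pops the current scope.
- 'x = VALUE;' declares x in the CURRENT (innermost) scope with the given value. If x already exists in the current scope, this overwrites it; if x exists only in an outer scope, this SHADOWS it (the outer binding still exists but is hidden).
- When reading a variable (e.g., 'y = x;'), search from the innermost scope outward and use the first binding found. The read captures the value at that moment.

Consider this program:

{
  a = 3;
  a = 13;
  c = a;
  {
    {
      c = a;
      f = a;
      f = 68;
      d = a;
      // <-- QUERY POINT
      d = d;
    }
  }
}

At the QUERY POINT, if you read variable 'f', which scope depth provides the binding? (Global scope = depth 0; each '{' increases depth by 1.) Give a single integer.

Step 1: enter scope (depth=1)
Step 2: declare a=3 at depth 1
Step 3: declare a=13 at depth 1
Step 4: declare c=(read a)=13 at depth 1
Step 5: enter scope (depth=2)
Step 6: enter scope (depth=3)
Step 7: declare c=(read a)=13 at depth 3
Step 8: declare f=(read a)=13 at depth 3
Step 9: declare f=68 at depth 3
Step 10: declare d=(read a)=13 at depth 3
Visible at query point: a=13 c=13 d=13 f=68

Answer: 3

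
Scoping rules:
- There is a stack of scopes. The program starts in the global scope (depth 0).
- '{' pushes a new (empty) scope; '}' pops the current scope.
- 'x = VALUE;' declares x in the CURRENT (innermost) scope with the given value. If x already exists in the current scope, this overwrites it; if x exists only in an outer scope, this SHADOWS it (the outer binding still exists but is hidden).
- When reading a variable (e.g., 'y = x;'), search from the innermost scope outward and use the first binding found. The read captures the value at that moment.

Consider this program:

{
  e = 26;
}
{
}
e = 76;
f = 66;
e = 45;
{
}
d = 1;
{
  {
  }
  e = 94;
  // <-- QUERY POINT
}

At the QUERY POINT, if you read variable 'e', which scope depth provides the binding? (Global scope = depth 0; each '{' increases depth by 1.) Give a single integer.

Step 1: enter scope (depth=1)
Step 2: declare e=26 at depth 1
Step 3: exit scope (depth=0)
Step 4: enter scope (depth=1)
Step 5: exit scope (depth=0)
Step 6: declare e=76 at depth 0
Step 7: declare f=66 at depth 0
Step 8: declare e=45 at depth 0
Step 9: enter scope (depth=1)
Step 10: exit scope (depth=0)
Step 11: declare d=1 at depth 0
Step 12: enter scope (depth=1)
Step 13: enter scope (depth=2)
Step 14: exit scope (depth=1)
Step 15: declare e=94 at depth 1
Visible at query point: d=1 e=94 f=66

Answer: 1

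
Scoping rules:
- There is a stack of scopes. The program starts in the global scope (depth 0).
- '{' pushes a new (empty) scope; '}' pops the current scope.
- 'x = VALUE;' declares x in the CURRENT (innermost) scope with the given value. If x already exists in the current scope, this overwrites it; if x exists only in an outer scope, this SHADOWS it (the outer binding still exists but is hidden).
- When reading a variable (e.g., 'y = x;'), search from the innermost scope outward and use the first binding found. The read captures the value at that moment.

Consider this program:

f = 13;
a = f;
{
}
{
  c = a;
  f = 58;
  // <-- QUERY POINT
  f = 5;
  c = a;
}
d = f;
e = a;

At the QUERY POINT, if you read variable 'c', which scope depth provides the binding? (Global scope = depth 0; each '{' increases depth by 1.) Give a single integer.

Answer: 1

Derivation:
Step 1: declare f=13 at depth 0
Step 2: declare a=(read f)=13 at depth 0
Step 3: enter scope (depth=1)
Step 4: exit scope (depth=0)
Step 5: enter scope (depth=1)
Step 6: declare c=(read a)=13 at depth 1
Step 7: declare f=58 at depth 1
Visible at query point: a=13 c=13 f=58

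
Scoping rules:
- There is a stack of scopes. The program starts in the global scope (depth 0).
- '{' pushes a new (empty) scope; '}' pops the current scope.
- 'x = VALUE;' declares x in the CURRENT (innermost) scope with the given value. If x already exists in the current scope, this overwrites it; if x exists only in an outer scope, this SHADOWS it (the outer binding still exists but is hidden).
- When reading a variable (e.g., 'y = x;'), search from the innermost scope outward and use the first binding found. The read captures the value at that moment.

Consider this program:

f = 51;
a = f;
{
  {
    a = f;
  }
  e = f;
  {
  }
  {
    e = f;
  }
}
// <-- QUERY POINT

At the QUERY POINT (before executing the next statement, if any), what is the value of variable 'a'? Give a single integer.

Step 1: declare f=51 at depth 0
Step 2: declare a=(read f)=51 at depth 0
Step 3: enter scope (depth=1)
Step 4: enter scope (depth=2)
Step 5: declare a=(read f)=51 at depth 2
Step 6: exit scope (depth=1)
Step 7: declare e=(read f)=51 at depth 1
Step 8: enter scope (depth=2)
Step 9: exit scope (depth=1)
Step 10: enter scope (depth=2)
Step 11: declare e=(read f)=51 at depth 2
Step 12: exit scope (depth=1)
Step 13: exit scope (depth=0)
Visible at query point: a=51 f=51

Answer: 51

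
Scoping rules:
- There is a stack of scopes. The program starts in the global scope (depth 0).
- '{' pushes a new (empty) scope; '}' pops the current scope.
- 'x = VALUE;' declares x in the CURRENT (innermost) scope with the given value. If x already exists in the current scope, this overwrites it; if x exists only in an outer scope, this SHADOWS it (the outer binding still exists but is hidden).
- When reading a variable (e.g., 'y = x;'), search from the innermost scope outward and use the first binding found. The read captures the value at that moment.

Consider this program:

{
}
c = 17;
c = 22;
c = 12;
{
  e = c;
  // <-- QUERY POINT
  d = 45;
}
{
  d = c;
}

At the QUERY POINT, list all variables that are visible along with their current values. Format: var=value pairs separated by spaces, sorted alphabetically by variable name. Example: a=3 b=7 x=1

Step 1: enter scope (depth=1)
Step 2: exit scope (depth=0)
Step 3: declare c=17 at depth 0
Step 4: declare c=22 at depth 0
Step 5: declare c=12 at depth 0
Step 6: enter scope (depth=1)
Step 7: declare e=(read c)=12 at depth 1
Visible at query point: c=12 e=12

Answer: c=12 e=12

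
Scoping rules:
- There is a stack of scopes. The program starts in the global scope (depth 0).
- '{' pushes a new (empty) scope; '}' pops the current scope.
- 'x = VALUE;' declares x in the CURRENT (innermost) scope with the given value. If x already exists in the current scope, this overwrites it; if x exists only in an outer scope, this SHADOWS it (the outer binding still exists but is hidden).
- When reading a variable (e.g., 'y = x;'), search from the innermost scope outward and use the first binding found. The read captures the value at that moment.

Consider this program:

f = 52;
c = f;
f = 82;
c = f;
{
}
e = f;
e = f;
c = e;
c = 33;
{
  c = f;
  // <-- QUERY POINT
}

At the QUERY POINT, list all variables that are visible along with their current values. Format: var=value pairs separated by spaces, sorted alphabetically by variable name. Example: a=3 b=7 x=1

Step 1: declare f=52 at depth 0
Step 2: declare c=(read f)=52 at depth 0
Step 3: declare f=82 at depth 0
Step 4: declare c=(read f)=82 at depth 0
Step 5: enter scope (depth=1)
Step 6: exit scope (depth=0)
Step 7: declare e=(read f)=82 at depth 0
Step 8: declare e=(read f)=82 at depth 0
Step 9: declare c=(read e)=82 at depth 0
Step 10: declare c=33 at depth 0
Step 11: enter scope (depth=1)
Step 12: declare c=(read f)=82 at depth 1
Visible at query point: c=82 e=82 f=82

Answer: c=82 e=82 f=82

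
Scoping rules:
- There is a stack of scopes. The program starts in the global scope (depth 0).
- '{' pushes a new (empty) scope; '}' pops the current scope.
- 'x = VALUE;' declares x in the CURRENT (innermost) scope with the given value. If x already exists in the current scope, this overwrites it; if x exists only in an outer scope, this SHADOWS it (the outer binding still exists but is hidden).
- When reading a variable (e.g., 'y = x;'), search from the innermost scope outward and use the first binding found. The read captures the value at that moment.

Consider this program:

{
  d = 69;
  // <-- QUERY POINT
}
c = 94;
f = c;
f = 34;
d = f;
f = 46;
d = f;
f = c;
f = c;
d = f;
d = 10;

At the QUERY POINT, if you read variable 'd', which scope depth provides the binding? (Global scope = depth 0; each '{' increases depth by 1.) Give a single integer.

Answer: 1

Derivation:
Step 1: enter scope (depth=1)
Step 2: declare d=69 at depth 1
Visible at query point: d=69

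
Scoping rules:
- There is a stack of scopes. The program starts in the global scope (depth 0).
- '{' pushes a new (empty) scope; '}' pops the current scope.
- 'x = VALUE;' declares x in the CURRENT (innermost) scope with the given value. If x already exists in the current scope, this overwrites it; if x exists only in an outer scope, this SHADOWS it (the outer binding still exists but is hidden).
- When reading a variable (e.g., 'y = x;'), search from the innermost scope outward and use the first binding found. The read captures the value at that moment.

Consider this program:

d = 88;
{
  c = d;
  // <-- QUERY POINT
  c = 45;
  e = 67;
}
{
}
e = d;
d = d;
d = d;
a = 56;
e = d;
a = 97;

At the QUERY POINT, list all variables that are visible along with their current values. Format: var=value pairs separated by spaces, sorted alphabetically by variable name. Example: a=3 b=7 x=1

Answer: c=88 d=88

Derivation:
Step 1: declare d=88 at depth 0
Step 2: enter scope (depth=1)
Step 3: declare c=(read d)=88 at depth 1
Visible at query point: c=88 d=88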